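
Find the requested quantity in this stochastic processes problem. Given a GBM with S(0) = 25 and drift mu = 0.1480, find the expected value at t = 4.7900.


E[S(t)] = S(0) * exp(mu * t)
= 25 * exp(0.1480 * 4.7900)
= 25 * 2.0318
= 50.7949

50.7949


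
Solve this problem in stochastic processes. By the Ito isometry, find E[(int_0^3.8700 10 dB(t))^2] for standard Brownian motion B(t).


By Ito isometry: E[(int f dB)^2] = int f^2 dt
= 10^2 * 3.8700
= 100 * 3.8700 = 387.0000

387.0000


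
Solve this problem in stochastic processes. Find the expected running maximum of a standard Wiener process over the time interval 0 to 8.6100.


E(max B(s)) = sqrt(2t/pi)
= sqrt(2*8.6100/pi)
= sqrt(5.4813)
= 2.3412

2.3412


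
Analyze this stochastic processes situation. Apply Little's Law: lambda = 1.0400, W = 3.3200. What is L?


Little's Law: L = lambda * W
= 1.0400 * 3.3200
= 3.4528

3.4528


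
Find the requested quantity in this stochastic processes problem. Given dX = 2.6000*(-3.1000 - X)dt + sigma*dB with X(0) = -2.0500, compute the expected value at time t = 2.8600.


E[X(t)] = mu + (X(0) - mu)*exp(-theta*t)
= -3.1000 + (-2.0500 - -3.1000)*exp(-2.6000*2.8600)
= -3.1000 + 1.0500 * 5.8964e-04
= -3.0994

-3.0994


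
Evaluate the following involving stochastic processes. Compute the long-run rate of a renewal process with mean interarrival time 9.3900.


Long-run renewal rate = 1/E(X)
= 1/9.3900
= 0.1065

0.1065


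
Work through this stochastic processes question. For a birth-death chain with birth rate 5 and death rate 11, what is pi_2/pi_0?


For birth-death process, pi_n/pi_0 = (lambda/mu)^n
= (5/11)^2
= 0.2066

0.2066


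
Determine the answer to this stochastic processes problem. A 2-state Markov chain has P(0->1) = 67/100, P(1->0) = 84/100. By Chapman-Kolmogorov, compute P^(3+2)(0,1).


P^5 = P^3 * P^2
Computing via matrix multiplication of the transition matrix.
Entry (0,1) of P^5 = 0.4590

0.4590


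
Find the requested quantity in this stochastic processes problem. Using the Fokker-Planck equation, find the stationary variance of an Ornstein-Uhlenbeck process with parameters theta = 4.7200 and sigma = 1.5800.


Stationary variance = sigma^2 / (2*theta)
= 1.5800^2 / (2*4.7200)
= 2.4964 / 9.4400
= 0.2644

0.2644


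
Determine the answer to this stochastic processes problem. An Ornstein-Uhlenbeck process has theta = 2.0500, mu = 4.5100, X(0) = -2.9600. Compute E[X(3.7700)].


E[X(t)] = mu + (X(0) - mu)*exp(-theta*t)
= 4.5100 + (-2.9600 - 4.5100)*exp(-2.0500*3.7700)
= 4.5100 + -7.4700 * 4.4010e-04
= 4.5067

4.5067


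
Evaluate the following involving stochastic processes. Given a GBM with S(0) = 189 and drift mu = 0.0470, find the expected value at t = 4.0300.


E[S(t)] = S(0) * exp(mu * t)
= 189 * exp(0.0470 * 4.0300)
= 189 * 1.2085
= 228.4134

228.4134


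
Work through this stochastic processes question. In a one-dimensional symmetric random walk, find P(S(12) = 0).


P(S(12) = 0) = C(12,6) / 4^6
= 924 / 4096
= 0.2256

0.2256


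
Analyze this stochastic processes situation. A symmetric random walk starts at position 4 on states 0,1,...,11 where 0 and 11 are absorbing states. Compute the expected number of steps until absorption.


For symmetric RW on 0,...,N with absorbing barriers, E(i) = i*(N-i)
E(4) = 4 * 7 = 28

28


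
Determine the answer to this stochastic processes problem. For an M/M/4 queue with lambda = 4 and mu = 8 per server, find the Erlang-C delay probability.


a = lambda/mu = 0.5000
rho = a/c = 0.1250
Erlang-C formula applied:
C(c,a) = 0.0018

0.0018


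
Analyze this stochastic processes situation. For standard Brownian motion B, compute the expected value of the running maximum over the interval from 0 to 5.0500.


E(max B(s)) = sqrt(2t/pi)
= sqrt(2*5.0500/pi)
= sqrt(3.2149)
= 1.7930

1.7930


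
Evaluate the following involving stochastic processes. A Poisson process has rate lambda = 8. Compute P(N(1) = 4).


P(N(t)=k) = (lambda*t)^k * exp(-lambda*t) / k!
lambda*t = 8
= 8^4 * exp(-8) / 4!
= 4096 * 3.3546e-04 / 24
= 0.0573

0.0573


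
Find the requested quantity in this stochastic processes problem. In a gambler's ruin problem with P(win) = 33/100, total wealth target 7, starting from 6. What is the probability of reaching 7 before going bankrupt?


Gambler's ruin formula:
r = q/p = 0.6700/0.3300 = 2.0303
P(win) = (1 - r^i)/(1 - r^N)
= (1 - 2.0303^6)/(1 - 2.0303^7)
= 0.4889

0.4889


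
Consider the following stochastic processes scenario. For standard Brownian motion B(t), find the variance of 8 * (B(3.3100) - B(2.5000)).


Var(alpha*(B(t)-B(s))) = alpha^2 * (t-s)
= 8^2 * (3.3100 - 2.5000)
= 64 * 0.8100
= 51.8400

51.8400


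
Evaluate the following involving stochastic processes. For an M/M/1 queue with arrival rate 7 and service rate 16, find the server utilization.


rho = lambda/mu
= 7/16
= 0.4375

0.4375


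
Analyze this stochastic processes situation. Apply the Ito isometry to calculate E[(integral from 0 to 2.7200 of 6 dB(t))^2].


By Ito isometry: E[(int f dB)^2] = int f^2 dt
= 6^2 * 2.7200
= 36 * 2.7200 = 97.9200

97.9200


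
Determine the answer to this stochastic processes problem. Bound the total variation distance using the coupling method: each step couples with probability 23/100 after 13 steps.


TV distance bound <= (1-delta)^n
= (1 - 0.2300)^13
= 0.7700^13
= 0.0334

0.0334


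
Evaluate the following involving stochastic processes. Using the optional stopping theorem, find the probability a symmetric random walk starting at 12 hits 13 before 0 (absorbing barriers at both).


By optional stopping theorem: E(M at tau) = M(0) = 12
P(hit 13)*13 + P(hit 0)*0 = 12
P(hit 13) = (12 - 0)/(13 - 0) = 12/13 = 0.9231

0.9231


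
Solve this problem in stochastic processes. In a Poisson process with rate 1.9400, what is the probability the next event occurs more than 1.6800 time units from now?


P(X > t) = exp(-lambda * t)
= exp(-1.9400 * 1.6800)
= exp(-3.2592) = 0.0384

0.0384


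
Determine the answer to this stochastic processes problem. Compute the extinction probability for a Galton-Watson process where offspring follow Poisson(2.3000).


Since mu = 2.3000 > 1, extinction prob q < 1.
Solve s = exp(mu*(s-1)) iteratively.
q = 0.1376

0.1376


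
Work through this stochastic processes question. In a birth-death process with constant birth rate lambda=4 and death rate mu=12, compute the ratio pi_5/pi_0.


For birth-death process, pi_n/pi_0 = (lambda/mu)^n
= (4/12)^5
= 0.0041

0.0041


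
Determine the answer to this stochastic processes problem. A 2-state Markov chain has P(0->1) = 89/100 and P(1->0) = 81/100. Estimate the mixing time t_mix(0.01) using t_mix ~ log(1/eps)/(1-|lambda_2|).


lambda_2 = |1 - p01 - p10| = |1 - 0.8900 - 0.8100| = 0.7000
t_mix ~ log(1/eps)/(1 - |lambda_2|)
= log(100)/(1 - 0.7000) = 4.6052/0.3000
= 15.3506

15.3506


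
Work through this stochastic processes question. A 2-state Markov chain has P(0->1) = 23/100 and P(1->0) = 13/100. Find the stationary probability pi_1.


Stationary distribution: pi_0 = p10/(p01+p10), pi_1 = p01/(p01+p10)
p01 = 0.2300, p10 = 0.1300
pi_1 = 0.6389

0.6389


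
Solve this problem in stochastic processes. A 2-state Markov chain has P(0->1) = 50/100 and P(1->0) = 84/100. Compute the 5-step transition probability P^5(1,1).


Computing P^5 by matrix multiplication.
P = [[0.5000, 0.5000], [0.8400, 0.1600]]
After raising P to the power 5:
P^5(1,1) = 0.3703

0.3703


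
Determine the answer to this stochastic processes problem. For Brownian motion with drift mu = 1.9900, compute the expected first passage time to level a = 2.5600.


Expected first passage time = a/mu
= 2.5600/1.9900
= 1.2864

1.2864


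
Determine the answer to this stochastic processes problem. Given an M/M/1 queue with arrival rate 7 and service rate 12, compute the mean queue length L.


rho = 7/12 = 0.5833
L = rho/(1-rho)
= 0.5833/0.4167
= 1.4000

1.4000


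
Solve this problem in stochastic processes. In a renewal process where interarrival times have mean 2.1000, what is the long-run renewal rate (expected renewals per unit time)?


Long-run renewal rate = 1/E(X)
= 1/2.1000
= 0.4762

0.4762


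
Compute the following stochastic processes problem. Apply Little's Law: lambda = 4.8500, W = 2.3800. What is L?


Little's Law: L = lambda * W
= 4.8500 * 2.3800
= 11.5430

11.5430


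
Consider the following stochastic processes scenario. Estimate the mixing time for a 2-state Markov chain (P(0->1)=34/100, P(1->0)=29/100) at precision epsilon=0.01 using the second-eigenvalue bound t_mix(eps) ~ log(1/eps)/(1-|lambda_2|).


lambda_2 = |1 - p01 - p10| = |1 - 0.3400 - 0.2900| = 0.3700
t_mix ~ log(1/eps)/(1 - |lambda_2|)
= log(100)/(1 - 0.3700) = 4.6052/0.6300
= 7.3098

7.3098


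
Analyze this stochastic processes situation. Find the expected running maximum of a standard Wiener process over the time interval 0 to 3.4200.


E(max B(s)) = sqrt(2t/pi)
= sqrt(2*3.4200/pi)
= sqrt(2.1772)
= 1.4755

1.4755


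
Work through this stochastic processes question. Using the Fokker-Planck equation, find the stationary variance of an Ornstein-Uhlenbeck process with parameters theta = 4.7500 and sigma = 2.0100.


Stationary variance = sigma^2 / (2*theta)
= 2.0100^2 / (2*4.7500)
= 4.0401 / 9.5000
= 0.4253

0.4253


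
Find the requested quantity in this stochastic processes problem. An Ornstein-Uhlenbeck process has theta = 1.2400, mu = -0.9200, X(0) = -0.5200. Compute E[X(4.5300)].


E[X(t)] = mu + (X(0) - mu)*exp(-theta*t)
= -0.9200 + (-0.5200 - -0.9200)*exp(-1.2400*4.5300)
= -0.9200 + 0.4000 * 0.0036
= -0.9185

-0.9185


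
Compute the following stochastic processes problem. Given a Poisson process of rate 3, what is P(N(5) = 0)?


P(N(t)=k) = (lambda*t)^k * exp(-lambda*t) / k!
lambda*t = 15
= 15^0 * exp(-15) / 0!
= 1 * 3.0590e-07 / 1
= 3.0590e-07

3.0590e-07


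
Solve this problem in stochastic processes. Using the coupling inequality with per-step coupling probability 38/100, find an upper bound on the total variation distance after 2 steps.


TV distance bound <= (1-delta)^n
= (1 - 0.3800)^2
= 0.6200^2
= 0.3844

0.3844


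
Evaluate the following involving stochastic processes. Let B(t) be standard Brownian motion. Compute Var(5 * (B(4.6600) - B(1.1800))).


Var(alpha*(B(t)-B(s))) = alpha^2 * (t-s)
= 5^2 * (4.6600 - 1.1800)
= 25 * 3.4800
= 87.0000

87.0000


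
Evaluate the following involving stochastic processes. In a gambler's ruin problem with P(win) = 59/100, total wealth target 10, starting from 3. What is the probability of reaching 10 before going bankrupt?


Gambler's ruin formula:
r = q/p = 0.4100/0.5900 = 0.6949
P(win) = (1 - r^i)/(1 - r^N)
= (1 - 0.6949^3)/(1 - 0.6949^10)
= 0.6823

0.6823


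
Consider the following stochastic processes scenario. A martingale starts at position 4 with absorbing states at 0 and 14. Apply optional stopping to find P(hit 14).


By optional stopping theorem: E(M at tau) = M(0) = 4
P(hit 14)*14 + P(hit 0)*0 = 4
P(hit 14) = (4 - 0)/(14 - 0) = 2/7 = 0.2857

0.2857


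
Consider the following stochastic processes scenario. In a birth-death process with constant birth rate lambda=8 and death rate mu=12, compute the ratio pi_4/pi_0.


For birth-death process, pi_n/pi_0 = (lambda/mu)^n
= (8/12)^4
= 0.1975

0.1975


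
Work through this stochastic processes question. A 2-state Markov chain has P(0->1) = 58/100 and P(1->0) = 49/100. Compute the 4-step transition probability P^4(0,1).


Computing P^4 by matrix multiplication.
P = [[0.4200, 0.5800], [0.4900, 0.5100]]
After raising P to the power 4:
P^4(0,1) = 0.5420

0.5420


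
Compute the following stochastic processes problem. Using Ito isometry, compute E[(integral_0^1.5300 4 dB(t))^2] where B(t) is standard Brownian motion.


By Ito isometry: E[(int f dB)^2] = int f^2 dt
= 4^2 * 1.5300
= 16 * 1.5300 = 24.4800

24.4800


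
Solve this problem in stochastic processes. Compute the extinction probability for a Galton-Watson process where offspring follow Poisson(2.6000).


Since mu = 2.6000 > 1, extinction prob q < 1.
Solve s = exp(mu*(s-1)) iteratively.
q = 0.0951

0.0951


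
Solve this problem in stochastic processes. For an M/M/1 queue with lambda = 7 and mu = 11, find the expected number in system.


rho = 7/11 = 0.6364
L = rho/(1-rho)
= 0.6364/0.3636
= 1.7500

1.7500


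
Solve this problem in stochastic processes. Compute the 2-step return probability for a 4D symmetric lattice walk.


P(return in 2 steps) = P(reverse first step) = 1/(2d)
= 1/8
= 0.1250

0.1250


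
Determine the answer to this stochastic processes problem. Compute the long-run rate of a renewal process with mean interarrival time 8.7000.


Long-run renewal rate = 1/E(X)
= 1/8.7000
= 0.1149

0.1149


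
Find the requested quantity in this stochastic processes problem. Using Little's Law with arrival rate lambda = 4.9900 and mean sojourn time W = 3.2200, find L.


Little's Law: L = lambda * W
= 4.9900 * 3.2200
= 16.0678

16.0678


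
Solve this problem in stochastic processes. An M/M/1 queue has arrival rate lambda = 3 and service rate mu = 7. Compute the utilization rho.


rho = lambda/mu
= 3/7
= 0.4286

0.4286


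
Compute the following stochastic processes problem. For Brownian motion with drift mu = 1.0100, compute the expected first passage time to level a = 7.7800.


Expected first passage time = a/mu
= 7.7800/1.0100
= 7.7030

7.7030


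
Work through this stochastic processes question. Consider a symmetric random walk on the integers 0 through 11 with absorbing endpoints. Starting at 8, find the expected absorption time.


For symmetric RW on 0,...,N with absorbing barriers, E(i) = i*(N-i)
E(8) = 8 * 3 = 24

24


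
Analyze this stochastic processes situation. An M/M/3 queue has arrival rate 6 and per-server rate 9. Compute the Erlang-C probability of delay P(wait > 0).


a = lambda/mu = 0.6667
rho = a/c = 0.2222
Erlang-C formula applied:
C(c,a) = 0.0325

0.0325


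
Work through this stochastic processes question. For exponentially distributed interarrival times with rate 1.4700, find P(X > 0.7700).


P(X > t) = exp(-lambda * t)
= exp(-1.4700 * 0.7700)
= exp(-1.1319) = 0.3224

0.3224


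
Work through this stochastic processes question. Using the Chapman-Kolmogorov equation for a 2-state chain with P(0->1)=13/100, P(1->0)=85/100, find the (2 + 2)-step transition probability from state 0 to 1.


P^4 = P^2 * P^2
Computing via matrix multiplication of the transition matrix.
Entry (0,1) of P^4 = 0.1327

0.1327


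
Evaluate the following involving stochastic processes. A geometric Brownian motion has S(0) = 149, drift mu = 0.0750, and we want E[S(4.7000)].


E[S(t)] = S(0) * exp(mu * t)
= 149 * exp(0.0750 * 4.7000)
= 149 * 1.4226
= 211.9703

211.9703


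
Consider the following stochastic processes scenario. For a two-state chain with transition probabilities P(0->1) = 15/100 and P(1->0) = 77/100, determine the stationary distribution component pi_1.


Stationary distribution: pi_0 = p10/(p01+p10), pi_1 = p01/(p01+p10)
p01 = 0.1500, p10 = 0.7700
pi_1 = 0.1630

0.1630


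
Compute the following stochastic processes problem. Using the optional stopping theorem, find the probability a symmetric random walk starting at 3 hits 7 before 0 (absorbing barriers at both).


By optional stopping theorem: E(M at tau) = M(0) = 3
P(hit 7)*7 + P(hit 0)*0 = 3
P(hit 7) = (3 - 0)/(7 - 0) = 3/7 = 0.4286

0.4286


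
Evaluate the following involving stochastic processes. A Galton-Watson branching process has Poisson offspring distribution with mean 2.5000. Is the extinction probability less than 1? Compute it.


Since mu = 2.5000 > 1, extinction prob q < 1.
Solve s = exp(mu*(s-1)) iteratively.
q = 0.1074

0.1074


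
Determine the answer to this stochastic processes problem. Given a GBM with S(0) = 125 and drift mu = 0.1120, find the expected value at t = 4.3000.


E[S(t)] = S(0) * exp(mu * t)
= 125 * exp(0.1120 * 4.3000)
= 125 * 1.6187
= 202.3328

202.3328


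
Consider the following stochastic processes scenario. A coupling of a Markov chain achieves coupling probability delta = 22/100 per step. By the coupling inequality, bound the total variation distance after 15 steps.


TV distance bound <= (1-delta)^n
= (1 - 0.2200)^15
= 0.7800^15
= 0.0241

0.0241


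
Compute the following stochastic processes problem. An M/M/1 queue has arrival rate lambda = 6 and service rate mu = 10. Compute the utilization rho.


rho = lambda/mu
= 6/10
= 0.6000

0.6000


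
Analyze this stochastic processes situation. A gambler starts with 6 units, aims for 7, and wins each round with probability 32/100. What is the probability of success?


Gambler's ruin formula:
r = q/p = 0.6800/0.3200 = 2.1250
P(win) = (1 - r^i)/(1 - r^N)
= (1 - 2.1250^6)/(1 - 2.1250^7)
= 0.4679

0.4679


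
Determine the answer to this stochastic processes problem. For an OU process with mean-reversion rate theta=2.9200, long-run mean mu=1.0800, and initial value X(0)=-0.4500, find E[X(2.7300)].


E[X(t)] = mu + (X(0) - mu)*exp(-theta*t)
= 1.0800 + (-0.4500 - 1.0800)*exp(-2.9200*2.7300)
= 1.0800 + -1.5300 * 3.4513e-04
= 1.0795

1.0795


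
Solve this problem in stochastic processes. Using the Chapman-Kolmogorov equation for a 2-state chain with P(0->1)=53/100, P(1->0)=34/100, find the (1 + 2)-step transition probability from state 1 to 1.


P^3 = P^1 * P^2
Computing via matrix multiplication of the transition matrix.
Entry (1,1) of P^3 = 0.6101

0.6101


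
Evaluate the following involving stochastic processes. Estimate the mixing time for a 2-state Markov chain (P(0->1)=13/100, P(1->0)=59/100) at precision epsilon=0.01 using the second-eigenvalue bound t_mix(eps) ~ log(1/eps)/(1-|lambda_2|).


lambda_2 = |1 - p01 - p10| = |1 - 0.1300 - 0.5900| = 0.2800
t_mix ~ log(1/eps)/(1 - |lambda_2|)
= log(100)/(1 - 0.2800) = 4.6052/0.7200
= 6.3961

6.3961


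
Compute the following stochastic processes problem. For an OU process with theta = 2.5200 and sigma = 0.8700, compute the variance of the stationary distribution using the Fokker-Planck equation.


Stationary variance = sigma^2 / (2*theta)
= 0.8700^2 / (2*2.5200)
= 0.7569 / 5.0400
= 0.1502

0.1502


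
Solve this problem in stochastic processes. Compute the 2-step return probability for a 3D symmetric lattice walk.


P(return in 2 steps) = P(reverse first step) = 1/(2d)
= 1/6
= 0.1667

0.1667


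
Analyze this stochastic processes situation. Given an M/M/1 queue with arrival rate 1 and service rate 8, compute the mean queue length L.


rho = 1/8 = 0.1250
L = rho/(1-rho)
= 0.1250/0.8750
= 0.1429

0.1429


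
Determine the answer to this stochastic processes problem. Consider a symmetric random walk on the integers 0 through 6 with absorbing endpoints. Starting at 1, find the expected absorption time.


For symmetric RW on 0,...,N with absorbing barriers, E(i) = i*(N-i)
E(1) = 1 * 5 = 5

5


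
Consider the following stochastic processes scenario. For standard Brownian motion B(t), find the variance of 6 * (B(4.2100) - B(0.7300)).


Var(alpha*(B(t)-B(s))) = alpha^2 * (t-s)
= 6^2 * (4.2100 - 0.7300)
= 36 * 3.4800
= 125.2800

125.2800


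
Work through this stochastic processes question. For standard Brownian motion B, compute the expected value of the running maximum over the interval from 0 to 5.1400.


E(max B(s)) = sqrt(2t/pi)
= sqrt(2*5.1400/pi)
= sqrt(3.2722)
= 1.8089

1.8089


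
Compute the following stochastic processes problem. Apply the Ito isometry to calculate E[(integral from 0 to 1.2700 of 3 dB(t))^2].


By Ito isometry: E[(int f dB)^2] = int f^2 dt
= 3^2 * 1.2700
= 9 * 1.2700 = 11.4300

11.4300


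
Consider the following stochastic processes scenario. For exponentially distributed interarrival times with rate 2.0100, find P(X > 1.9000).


P(X > t) = exp(-lambda * t)
= exp(-2.0100 * 1.9000)
= exp(-3.8190) = 0.0219

0.0219


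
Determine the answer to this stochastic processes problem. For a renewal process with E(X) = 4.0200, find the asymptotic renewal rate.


Long-run renewal rate = 1/E(X)
= 1/4.0200
= 0.2488

0.2488


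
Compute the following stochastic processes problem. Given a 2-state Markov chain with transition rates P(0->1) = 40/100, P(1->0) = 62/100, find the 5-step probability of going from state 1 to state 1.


Computing P^5 by matrix multiplication.
P = [[0.6000, 0.4000], [0.6200, 0.3800]]
After raising P to the power 5:
P^5(1,1) = 0.3922

0.3922


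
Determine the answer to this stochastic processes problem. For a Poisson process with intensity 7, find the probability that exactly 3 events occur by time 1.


P(N(t)=k) = (lambda*t)^k * exp(-lambda*t) / k!
lambda*t = 7
= 7^3 * exp(-7) / 3!
= 343 * 9.1188e-04 / 6
= 0.0521

0.0521


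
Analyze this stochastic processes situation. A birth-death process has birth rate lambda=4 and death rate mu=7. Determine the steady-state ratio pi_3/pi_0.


For birth-death process, pi_n/pi_0 = (lambda/mu)^n
= (4/7)^3
= 0.1866

0.1866


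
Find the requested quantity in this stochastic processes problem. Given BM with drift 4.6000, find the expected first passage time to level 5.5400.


Expected first passage time = a/mu
= 5.5400/4.6000
= 1.2043

1.2043


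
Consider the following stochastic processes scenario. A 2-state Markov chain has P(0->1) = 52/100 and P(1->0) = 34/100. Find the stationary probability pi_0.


Stationary distribution: pi_0 = p10/(p01+p10), pi_1 = p01/(p01+p10)
p01 = 0.5200, p10 = 0.3400
pi_0 = 0.3953

0.3953


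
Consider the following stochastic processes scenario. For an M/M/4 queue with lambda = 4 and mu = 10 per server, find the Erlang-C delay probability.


a = lambda/mu = 0.4000
rho = a/c = 0.1000
Erlang-C formula applied:
C(c,a) = 7.9444e-04

7.9444e-04


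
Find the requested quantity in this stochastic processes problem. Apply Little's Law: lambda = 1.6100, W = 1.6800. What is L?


Little's Law: L = lambda * W
= 1.6100 * 1.6800
= 2.7048

2.7048


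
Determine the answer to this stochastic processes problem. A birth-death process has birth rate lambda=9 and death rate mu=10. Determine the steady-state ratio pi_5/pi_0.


For birth-death process, pi_n/pi_0 = (lambda/mu)^n
= (9/10)^5
= 0.5905

0.5905


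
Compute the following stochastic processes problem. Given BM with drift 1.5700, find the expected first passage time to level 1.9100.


Expected first passage time = a/mu
= 1.9100/1.5700
= 1.2166

1.2166


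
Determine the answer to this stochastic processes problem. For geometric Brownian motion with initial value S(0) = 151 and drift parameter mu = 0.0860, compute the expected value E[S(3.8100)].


E[S(t)] = S(0) * exp(mu * t)
= 151 * exp(0.0860 * 3.8100)
= 151 * 1.3877
= 209.5453

209.5453


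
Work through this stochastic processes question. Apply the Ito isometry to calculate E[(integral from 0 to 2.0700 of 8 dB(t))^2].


By Ito isometry: E[(int f dB)^2] = int f^2 dt
= 8^2 * 2.0700
= 64 * 2.0700 = 132.4800

132.4800


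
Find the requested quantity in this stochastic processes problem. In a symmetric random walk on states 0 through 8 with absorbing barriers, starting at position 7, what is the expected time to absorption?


For symmetric RW on 0,...,N with absorbing barriers, E(i) = i*(N-i)
E(7) = 7 * 1 = 7

7


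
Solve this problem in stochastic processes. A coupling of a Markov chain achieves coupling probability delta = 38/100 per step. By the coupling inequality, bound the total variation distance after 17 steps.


TV distance bound <= (1-delta)^n
= (1 - 0.3800)^17
= 0.6200^17
= 2.9557e-04

2.9557e-04


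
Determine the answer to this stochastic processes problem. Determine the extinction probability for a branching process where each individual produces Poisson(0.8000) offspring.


Since mu = 0.8000 <= 1, extinction probability = 1.

1.0000


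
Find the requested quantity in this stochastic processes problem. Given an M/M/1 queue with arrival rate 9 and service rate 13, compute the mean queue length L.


rho = 9/13 = 0.6923
L = rho/(1-rho)
= 0.6923/0.3077
= 2.2500

2.2500


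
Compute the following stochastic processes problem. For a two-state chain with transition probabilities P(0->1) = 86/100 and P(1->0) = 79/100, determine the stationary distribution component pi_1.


Stationary distribution: pi_0 = p10/(p01+p10), pi_1 = p01/(p01+p10)
p01 = 0.8600, p10 = 0.7900
pi_1 = 0.5212

0.5212


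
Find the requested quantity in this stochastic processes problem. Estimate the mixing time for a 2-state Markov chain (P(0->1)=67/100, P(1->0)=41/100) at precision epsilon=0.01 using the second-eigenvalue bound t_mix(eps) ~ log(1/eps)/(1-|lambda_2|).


lambda_2 = |1 - p01 - p10| = |1 - 0.6700 - 0.4100| = 0.0800
t_mix ~ log(1/eps)/(1 - |lambda_2|)
= log(100)/(1 - 0.0800) = 4.6052/0.9200
= 5.0056

5.0056


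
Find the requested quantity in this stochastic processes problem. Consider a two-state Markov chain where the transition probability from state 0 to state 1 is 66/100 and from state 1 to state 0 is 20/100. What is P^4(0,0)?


Computing P^4 by matrix multiplication.
P = [[0.3400, 0.6600], [0.2000, 0.8000]]
After raising P to the power 4:
P^4(0,0) = 0.2329

0.2329


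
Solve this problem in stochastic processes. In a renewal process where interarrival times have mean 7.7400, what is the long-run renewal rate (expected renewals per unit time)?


Long-run renewal rate = 1/E(X)
= 1/7.7400
= 0.1292

0.1292


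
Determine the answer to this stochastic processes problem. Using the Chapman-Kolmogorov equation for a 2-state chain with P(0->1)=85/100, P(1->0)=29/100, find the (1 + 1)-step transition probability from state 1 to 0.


P^2 = P^1 * P^1
Computing via matrix multiplication of the transition matrix.
Entry (1,0) of P^2 = 0.2494

0.2494


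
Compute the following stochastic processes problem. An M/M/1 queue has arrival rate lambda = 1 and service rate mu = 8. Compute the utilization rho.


rho = lambda/mu
= 1/8
= 0.1250

0.1250


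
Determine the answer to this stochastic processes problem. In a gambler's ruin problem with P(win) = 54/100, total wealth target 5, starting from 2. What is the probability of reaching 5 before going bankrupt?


Gambler's ruin formula:
r = q/p = 0.4600/0.5400 = 0.8519
P(win) = (1 - r^i)/(1 - r^N)
= (1 - 0.8519^2)/(1 - 0.8519^5)
= 0.4975

0.4975


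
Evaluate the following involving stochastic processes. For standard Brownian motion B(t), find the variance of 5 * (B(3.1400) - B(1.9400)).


Var(alpha*(B(t)-B(s))) = alpha^2 * (t-s)
= 5^2 * (3.1400 - 1.9400)
= 25 * 1.2000
= 30.0000

30.0000


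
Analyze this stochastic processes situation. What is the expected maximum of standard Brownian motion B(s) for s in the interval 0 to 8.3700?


E(max B(s)) = sqrt(2t/pi)
= sqrt(2*8.3700/pi)
= sqrt(5.3285)
= 2.3084

2.3084


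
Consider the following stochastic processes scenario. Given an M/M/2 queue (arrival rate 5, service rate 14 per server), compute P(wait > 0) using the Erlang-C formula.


a = lambda/mu = 0.3571
rho = a/c = 0.1786
Erlang-C formula applied:
C(c,a) = 0.0541

0.0541


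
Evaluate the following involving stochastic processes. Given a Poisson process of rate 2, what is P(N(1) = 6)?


P(N(t)=k) = (lambda*t)^k * exp(-lambda*t) / k!
lambda*t = 2
= 2^6 * exp(-2) / 6!
= 64 * 0.1353 / 720
= 0.0120

0.0120


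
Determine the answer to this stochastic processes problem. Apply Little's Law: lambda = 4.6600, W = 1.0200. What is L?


Little's Law: L = lambda * W
= 4.6600 * 1.0200
= 4.7532

4.7532


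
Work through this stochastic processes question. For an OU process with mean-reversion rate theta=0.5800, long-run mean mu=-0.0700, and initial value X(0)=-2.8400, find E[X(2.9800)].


E[X(t)] = mu + (X(0) - mu)*exp(-theta*t)
= -0.0700 + (-2.8400 - -0.0700)*exp(-0.5800*2.9800)
= -0.0700 + -2.7700 * 0.1776
= -0.5619

-0.5619


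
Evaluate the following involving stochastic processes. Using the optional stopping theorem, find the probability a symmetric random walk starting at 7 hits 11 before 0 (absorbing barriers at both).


By optional stopping theorem: E(M at tau) = M(0) = 7
P(hit 11)*11 + P(hit 0)*0 = 7
P(hit 11) = (7 - 0)/(11 - 0) = 7/11 = 0.6364

0.6364


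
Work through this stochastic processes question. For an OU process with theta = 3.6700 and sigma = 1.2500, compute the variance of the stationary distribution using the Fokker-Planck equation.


Stationary variance = sigma^2 / (2*theta)
= 1.2500^2 / (2*3.6700)
= 1.5625 / 7.3400
= 0.2129

0.2129


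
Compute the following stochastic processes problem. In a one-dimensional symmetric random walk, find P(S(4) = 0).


P(S(4) = 0) = C(4,2) / 4^2
= 6 / 16
= 0.3750

0.3750


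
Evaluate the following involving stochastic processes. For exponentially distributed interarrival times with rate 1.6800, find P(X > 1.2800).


P(X > t) = exp(-lambda * t)
= exp(-1.6800 * 1.2800)
= exp(-2.1504) = 0.1164

0.1164


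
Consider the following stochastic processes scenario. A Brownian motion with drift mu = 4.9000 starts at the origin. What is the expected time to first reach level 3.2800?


Expected first passage time = a/mu
= 3.2800/4.9000
= 0.6694

0.6694


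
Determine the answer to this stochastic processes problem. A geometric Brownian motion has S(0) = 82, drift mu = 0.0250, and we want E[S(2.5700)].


E[S(t)] = S(0) * exp(mu * t)
= 82 * exp(0.0250 * 2.5700)
= 82 * 1.0664
= 87.4414

87.4414


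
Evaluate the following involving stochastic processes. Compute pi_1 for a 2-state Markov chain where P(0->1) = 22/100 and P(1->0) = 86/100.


Stationary distribution: pi_0 = p10/(p01+p10), pi_1 = p01/(p01+p10)
p01 = 0.2200, p10 = 0.8600
pi_1 = 0.2037

0.2037


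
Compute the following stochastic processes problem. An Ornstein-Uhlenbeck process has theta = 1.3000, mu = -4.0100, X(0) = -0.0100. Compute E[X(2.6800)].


E[X(t)] = mu + (X(0) - mu)*exp(-theta*t)
= -4.0100 + (-0.0100 - -4.0100)*exp(-1.3000*2.6800)
= -4.0100 + 4.0000 * 0.0307
= -3.8873

-3.8873


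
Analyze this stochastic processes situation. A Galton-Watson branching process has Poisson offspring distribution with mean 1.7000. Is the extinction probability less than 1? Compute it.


Since mu = 1.7000 > 1, extinction prob q < 1.
Solve s = exp(mu*(s-1)) iteratively.
q = 0.3088

0.3088


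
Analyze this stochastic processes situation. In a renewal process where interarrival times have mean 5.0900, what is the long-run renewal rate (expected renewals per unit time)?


Long-run renewal rate = 1/E(X)
= 1/5.0900
= 0.1965

0.1965


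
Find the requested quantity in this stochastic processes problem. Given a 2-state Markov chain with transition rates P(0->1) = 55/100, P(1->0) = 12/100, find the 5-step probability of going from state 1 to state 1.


Computing P^5 by matrix multiplication.
P = [[0.4500, 0.5500], [0.1200, 0.8800]]
After raising P to the power 5:
P^5(1,1) = 0.8216

0.8216


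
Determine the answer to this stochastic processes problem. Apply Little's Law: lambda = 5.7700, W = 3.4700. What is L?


Little's Law: L = lambda * W
= 5.7700 * 3.4700
= 20.0219

20.0219


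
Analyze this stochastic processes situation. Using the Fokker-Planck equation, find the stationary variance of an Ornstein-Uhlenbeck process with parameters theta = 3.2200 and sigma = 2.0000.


Stationary variance = sigma^2 / (2*theta)
= 2.0000^2 / (2*3.2200)
= 4.0000 / 6.4400
= 0.6211

0.6211


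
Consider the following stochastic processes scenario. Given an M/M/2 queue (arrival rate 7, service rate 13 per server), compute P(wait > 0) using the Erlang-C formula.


a = lambda/mu = 0.5385
rho = a/c = 0.2692
Erlang-C formula applied:
C(c,a) = 0.1142

0.1142


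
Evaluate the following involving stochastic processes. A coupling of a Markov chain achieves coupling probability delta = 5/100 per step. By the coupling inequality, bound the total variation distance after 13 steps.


TV distance bound <= (1-delta)^n
= (1 - 0.0500)^13
= 0.9500^13
= 0.5133

0.5133


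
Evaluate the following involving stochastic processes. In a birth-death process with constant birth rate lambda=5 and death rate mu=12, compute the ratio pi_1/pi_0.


For birth-death process, pi_n/pi_0 = (lambda/mu)^n
= (5/12)^1
= 0.4167

0.4167


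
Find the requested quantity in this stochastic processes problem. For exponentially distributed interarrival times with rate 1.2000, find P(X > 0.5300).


P(X > t) = exp(-lambda * t)
= exp(-1.2000 * 0.5300)
= exp(-0.6360) = 0.5294

0.5294


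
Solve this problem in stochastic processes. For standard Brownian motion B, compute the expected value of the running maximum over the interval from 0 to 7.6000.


E(max B(s)) = sqrt(2t/pi)
= sqrt(2*7.6000/pi)
= sqrt(4.8383)
= 2.1996

2.1996


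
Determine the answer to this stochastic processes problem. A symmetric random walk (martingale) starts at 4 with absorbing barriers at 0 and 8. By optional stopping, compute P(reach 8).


By optional stopping theorem: E(M at tau) = M(0) = 4
P(hit 8)*8 + P(hit 0)*0 = 4
P(hit 8) = (4 - 0)/(8 - 0) = 1/2 = 0.5000

0.5000


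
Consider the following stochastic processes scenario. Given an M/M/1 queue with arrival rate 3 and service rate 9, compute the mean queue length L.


rho = 3/9 = 0.3333
L = rho/(1-rho)
= 0.3333/0.6667
= 0.5000

0.5000


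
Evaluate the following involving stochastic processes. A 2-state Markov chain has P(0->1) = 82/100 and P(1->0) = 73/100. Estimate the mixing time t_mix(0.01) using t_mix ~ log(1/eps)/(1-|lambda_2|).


lambda_2 = |1 - p01 - p10| = |1 - 0.8200 - 0.7300| = 0.5500
t_mix ~ log(1/eps)/(1 - |lambda_2|)
= log(100)/(1 - 0.5500) = 4.6052/0.4500
= 10.2337

10.2337


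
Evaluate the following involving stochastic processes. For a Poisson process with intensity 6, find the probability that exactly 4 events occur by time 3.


P(N(t)=k) = (lambda*t)^k * exp(-lambda*t) / k!
lambda*t = 18
= 18^4 * exp(-18) / 4!
= 104976 * 1.5230e-08 / 24
= 6.6616e-05

6.6616e-05


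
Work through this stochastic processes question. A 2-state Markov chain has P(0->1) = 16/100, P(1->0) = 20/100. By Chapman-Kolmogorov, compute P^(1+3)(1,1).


P^4 = P^1 * P^3
Computing via matrix multiplication of the transition matrix.
Entry (1,1) of P^4 = 0.5377

0.5377


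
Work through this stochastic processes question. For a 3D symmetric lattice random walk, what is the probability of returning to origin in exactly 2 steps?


P(return in 2 steps) = P(reverse first step) = 1/(2d)
= 1/6
= 0.1667

0.1667


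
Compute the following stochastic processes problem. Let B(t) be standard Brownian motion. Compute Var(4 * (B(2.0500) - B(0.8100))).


Var(alpha*(B(t)-B(s))) = alpha^2 * (t-s)
= 4^2 * (2.0500 - 0.8100)
= 16 * 1.2400
= 19.8400

19.8400


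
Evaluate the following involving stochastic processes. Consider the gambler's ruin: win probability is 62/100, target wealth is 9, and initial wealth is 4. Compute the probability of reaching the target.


Gambler's ruin formula:
r = q/p = 0.3800/0.6200 = 0.6129
P(win) = (1 - r^i)/(1 - r^N)
= (1 - 0.6129^4)/(1 - 0.6129^9)
= 0.8695

0.8695


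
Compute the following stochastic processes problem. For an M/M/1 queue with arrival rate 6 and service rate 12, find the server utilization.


rho = lambda/mu
= 6/12
= 0.5000

0.5000


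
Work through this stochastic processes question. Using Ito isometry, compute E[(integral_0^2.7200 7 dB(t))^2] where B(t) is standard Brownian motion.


By Ito isometry: E[(int f dB)^2] = int f^2 dt
= 7^2 * 2.7200
= 49 * 2.7200 = 133.2800

133.2800


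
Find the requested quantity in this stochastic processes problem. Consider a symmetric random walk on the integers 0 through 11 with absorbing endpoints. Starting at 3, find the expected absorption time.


For symmetric RW on 0,...,N with absorbing barriers, E(i) = i*(N-i)
E(3) = 3 * 8 = 24

24


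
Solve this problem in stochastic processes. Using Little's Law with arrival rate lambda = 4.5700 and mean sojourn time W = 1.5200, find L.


Little's Law: L = lambda * W
= 4.5700 * 1.5200
= 6.9464

6.9464


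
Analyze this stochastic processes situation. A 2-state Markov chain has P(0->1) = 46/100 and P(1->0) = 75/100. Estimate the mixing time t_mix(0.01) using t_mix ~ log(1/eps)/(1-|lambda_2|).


lambda_2 = |1 - p01 - p10| = |1 - 0.4600 - 0.7500| = 0.2100
t_mix ~ log(1/eps)/(1 - |lambda_2|)
= log(100)/(1 - 0.2100) = 4.6052/0.7900
= 5.8293

5.8293


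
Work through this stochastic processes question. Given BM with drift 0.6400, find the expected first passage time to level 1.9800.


Expected first passage time = a/mu
= 1.9800/0.6400
= 3.0938

3.0938


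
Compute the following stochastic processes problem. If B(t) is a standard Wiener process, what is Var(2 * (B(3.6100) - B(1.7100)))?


Var(alpha*(B(t)-B(s))) = alpha^2 * (t-s)
= 2^2 * (3.6100 - 1.7100)
= 4 * 1.9000
= 7.6000

7.6000


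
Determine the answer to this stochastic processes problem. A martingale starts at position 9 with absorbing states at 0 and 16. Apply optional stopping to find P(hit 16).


By optional stopping theorem: E(M at tau) = M(0) = 9
P(hit 16)*16 + P(hit 0)*0 = 9
P(hit 16) = (9 - 0)/(16 - 0) = 9/16 = 0.5625

0.5625


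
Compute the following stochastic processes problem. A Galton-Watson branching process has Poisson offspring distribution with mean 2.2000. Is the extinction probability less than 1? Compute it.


Since mu = 2.2000 > 1, extinction prob q < 1.
Solve s = exp(mu*(s-1)) iteratively.
q = 0.1563

0.1563


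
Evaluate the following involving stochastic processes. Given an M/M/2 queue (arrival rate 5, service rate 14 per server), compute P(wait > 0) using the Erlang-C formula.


a = lambda/mu = 0.3571
rho = a/c = 0.1786
Erlang-C formula applied:
C(c,a) = 0.0541

0.0541


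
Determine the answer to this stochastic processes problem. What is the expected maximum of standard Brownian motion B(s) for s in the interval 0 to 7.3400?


E(max B(s)) = sqrt(2t/pi)
= sqrt(2*7.3400/pi)
= sqrt(4.6728)
= 2.1617

2.1617


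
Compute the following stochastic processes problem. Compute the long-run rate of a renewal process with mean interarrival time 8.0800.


Long-run renewal rate = 1/E(X)
= 1/8.0800
= 0.1238

0.1238


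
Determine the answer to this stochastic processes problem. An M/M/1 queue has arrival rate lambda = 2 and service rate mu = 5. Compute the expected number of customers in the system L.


rho = 2/5 = 0.4000
L = rho/(1-rho)
= 0.4000/0.6000
= 0.6667

0.6667


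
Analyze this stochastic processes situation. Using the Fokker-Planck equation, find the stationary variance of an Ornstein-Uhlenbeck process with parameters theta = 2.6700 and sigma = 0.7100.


Stationary variance = sigma^2 / (2*theta)
= 0.7100^2 / (2*2.6700)
= 0.5041 / 5.3400
= 0.0944

0.0944


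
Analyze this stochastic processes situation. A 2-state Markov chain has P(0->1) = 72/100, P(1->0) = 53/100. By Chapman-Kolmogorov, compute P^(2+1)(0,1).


P^3 = P^2 * P^1
Computing via matrix multiplication of the transition matrix.
Entry (0,1) of P^3 = 0.5850

0.5850


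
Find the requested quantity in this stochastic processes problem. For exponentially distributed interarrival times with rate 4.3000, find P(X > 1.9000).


P(X > t) = exp(-lambda * t)
= exp(-4.3000 * 1.9000)
= exp(-8.1700) = 2.8302e-04

2.8302e-04


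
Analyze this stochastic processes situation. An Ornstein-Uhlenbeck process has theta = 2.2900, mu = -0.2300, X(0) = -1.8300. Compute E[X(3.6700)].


E[X(t)] = mu + (X(0) - mu)*exp(-theta*t)
= -0.2300 + (-1.8300 - -0.2300)*exp(-2.2900*3.6700)
= -0.2300 + -1.6000 * 2.2390e-04
= -0.2304

-0.2304
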